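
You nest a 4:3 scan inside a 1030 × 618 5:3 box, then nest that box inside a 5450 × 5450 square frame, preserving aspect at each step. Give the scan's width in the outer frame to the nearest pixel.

4:3 in 1030×618: fills the height, so the scan is 824.00 × 618.00.
Second fit — the 5:3 canvas into 5450×5450 spans the width: 5450.00 × 3270.00 (×5.2913 from 1030×618).
So the scan's width is 824.00 × 5.2913 ≈ 4360.00.

4360 px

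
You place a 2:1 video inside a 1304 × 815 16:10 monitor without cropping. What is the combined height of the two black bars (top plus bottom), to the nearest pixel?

2:1 (2.000) > 16:10 (1.600), so the video fills the width.
That makes the image 652.00 px tall (1304 × 1/2).
Black = 815 − 652.00 = 163.00 px.

163 px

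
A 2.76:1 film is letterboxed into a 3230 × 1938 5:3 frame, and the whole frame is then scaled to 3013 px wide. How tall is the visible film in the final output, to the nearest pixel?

At 3230×1938 the film is width-limited, so height = 3230 / 2.760 ≈ 1170.29 px.
Scaling 3230 → 3013 is ×0.9328, so the height becomes 1170.29 × 0.9328 ≈ 1091.67 px.

1092 px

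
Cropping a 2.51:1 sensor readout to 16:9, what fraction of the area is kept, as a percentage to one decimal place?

The height stays; only width is cut (since 16:9 is narrower than 2.51:1).
Area ratio = (1.778)/(2.510) = 70.83% retained.

70.8%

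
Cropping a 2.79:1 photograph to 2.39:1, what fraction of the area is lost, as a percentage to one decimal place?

2.39:1 is narrower than 2.79:1, so the crop keeps the full height and trims the width.
Area ratio = (2.390)/(2.790) = 85.66%; the remaining 14.34% is cropped out.

14.3%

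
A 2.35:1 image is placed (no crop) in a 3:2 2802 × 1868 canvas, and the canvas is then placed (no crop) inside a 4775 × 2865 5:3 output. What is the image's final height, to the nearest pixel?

2.35:1 in 2802×1868: fills the width, so the image is 2802.00 × 1192.34.
The 3:2 canvas is height-limited in 4775×2865, giving 4297.50 × 2865.00; scale factor 1.5337.
The image scales with it: height 1192.34 × 1.5337 ≈ 1828.72.

1829 px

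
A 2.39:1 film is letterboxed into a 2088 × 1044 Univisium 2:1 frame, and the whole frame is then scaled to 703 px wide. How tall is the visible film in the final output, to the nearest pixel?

294 px

In the 2088×1044 frame the film fills the width: height = 2088 / 2.390 ≈ 873.64 px.
The frame scales by 703/2088 = 0.3367; 873.64 × 0.3367 ≈ 294.14 px.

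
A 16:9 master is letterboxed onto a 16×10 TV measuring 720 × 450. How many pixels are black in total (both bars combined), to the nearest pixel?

32400 pixels

16:9 (1.778) > 16×10 (1.600), so the master fills the width.
That makes the image 405.0000 px tall (720 × 9/16).
Black = 450 − 405.0000 = 45.0000 px.
That's 45.0000 × 720 ≈ 32400 black pixels.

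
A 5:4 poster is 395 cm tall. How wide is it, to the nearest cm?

Width = 395 × 5/4 = 493.75.

494 cm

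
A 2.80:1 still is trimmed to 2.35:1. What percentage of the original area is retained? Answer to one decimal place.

The height stays; only width is cut (since 2.35:1 is narrower than 2.80:1).
Area ratio = (2.350)/(2.800) = 83.93% retained.

83.9%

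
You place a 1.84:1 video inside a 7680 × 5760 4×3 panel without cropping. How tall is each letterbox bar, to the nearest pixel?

793 px

1.84:1 is wider than 4×3, so it spans the full width.
That makes the image 4173.91 px tall (7680 / 1.840).
5760 − 4173.91 = 1586.09 px of bars (793.04 each).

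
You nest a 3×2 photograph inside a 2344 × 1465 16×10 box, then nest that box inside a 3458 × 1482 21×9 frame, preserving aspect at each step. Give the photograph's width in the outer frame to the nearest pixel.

Inside the 2344×1465 canvas the photograph is height-limited at 2197.50 × 1465.00.
The 16×10 canvas is height-limited in 3458×1482, giving 2371.20 × 1482.00; scale factor 1.0116.
The photograph scales with it: width 2197.50 × 1.0116 ≈ 2223.00.

2223 px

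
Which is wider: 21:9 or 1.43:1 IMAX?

21:9 = 2.333 and 1.43; 2.333 > 1.43.

21:9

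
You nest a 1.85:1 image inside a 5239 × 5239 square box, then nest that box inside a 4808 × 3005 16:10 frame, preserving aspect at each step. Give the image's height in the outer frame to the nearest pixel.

1.85:1 in 5239×5239: fills the width, so the image is 5239.00 × 2831.89.
square in 4808×3005: fills the height, so the intermediate becomes 3005.00 × 3005.00 — a scale of ×0.5736.
The image scales with it: height 2831.89 × 0.5736 ≈ 1624.32.

1624 px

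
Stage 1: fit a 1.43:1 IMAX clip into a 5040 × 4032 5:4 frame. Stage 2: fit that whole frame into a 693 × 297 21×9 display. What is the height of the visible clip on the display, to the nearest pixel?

Inside the 5040×4032 canvas the clip is width-limited at 5040.00 × 3524.48.
The 5:4 canvas is height-limited in 693×297, giving 371.25 × 297.00; scale factor 0.0737.
So the clip's height is 3524.48 × 0.0737 ≈ 259.62.

260 px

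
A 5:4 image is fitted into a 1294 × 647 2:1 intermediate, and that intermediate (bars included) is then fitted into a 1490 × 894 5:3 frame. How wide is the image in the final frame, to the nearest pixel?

First fit — 5:4 into 1294×647 spans the height: 808.75 × 647.00.
The 2:1 canvas is width-limited in 1490×894, giving 1490.00 × 745.00; scale factor 1.1515.
Applying the same ×1.1515: 808.75 → 931.25.

931 px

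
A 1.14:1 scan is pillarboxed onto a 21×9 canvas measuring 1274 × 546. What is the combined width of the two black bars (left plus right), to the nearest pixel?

Since 1.140 < 2.333, the scan is height-limited.
Content width = 546 × 1.140 ≈ 622.44 px.
1274 − 622.44 = 651.56 px of bars.

652 px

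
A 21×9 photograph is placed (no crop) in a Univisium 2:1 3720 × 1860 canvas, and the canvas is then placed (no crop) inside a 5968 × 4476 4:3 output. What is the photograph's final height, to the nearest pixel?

First fit — 21×9 into 3720×1860 spans the width: 3720.00 × 1594.29.
The Univisium 2:1 canvas is width-limited in 5968×4476, giving 5968.00 × 2984.00; scale factor 1.6043.
Applying the same ×1.6043: 1594.29 → 2557.71.

2558 px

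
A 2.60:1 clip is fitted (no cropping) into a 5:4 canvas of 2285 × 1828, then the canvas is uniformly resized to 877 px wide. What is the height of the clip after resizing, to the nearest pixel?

337 px

Fitted into 2285×1828, the clip spans the width; its height is 2285 / 2.600 ≈ 878.85 px.
The frame scales by 877/2285 = 0.3838; 878.85 × 0.3838 ≈ 337.31 px.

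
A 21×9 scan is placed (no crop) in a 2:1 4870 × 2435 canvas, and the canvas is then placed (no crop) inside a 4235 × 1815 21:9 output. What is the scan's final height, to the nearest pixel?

1556 px

Inside the 4870×2435 canvas the scan is width-limited at 4870.00 × 2087.14.
Second fit — the 2:1 canvas into 4235×1815 spans the height: 3630.00 × 1815.00 (×0.7454 from 4870×2435).
The scan scales with it: height 2087.14 × 0.7454 ≈ 1555.71.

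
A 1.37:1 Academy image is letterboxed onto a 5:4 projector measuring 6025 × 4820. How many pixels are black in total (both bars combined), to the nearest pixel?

1.37:1 Academy (1.370) > 5:4 (1.250), so the image fills the width.
Content height = 6025 / 1.370 ≈ 4397.8102 px.
Black = 4820 − 4397.8102 = 422.1898 px.
That's 422.1898 × 6025 ≈ 2543693 black pixels.

2543693 pixels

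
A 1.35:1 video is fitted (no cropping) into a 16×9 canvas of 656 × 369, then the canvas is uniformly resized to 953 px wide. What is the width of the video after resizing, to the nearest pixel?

Fitted into 656×369, the video spans the height; its width is 369 × 1.350 ≈ 498.15 px.
Scaling 656 → 953 is ×1.4527, so the width becomes 498.15 × 1.4527 ≈ 723.68 px.

724 px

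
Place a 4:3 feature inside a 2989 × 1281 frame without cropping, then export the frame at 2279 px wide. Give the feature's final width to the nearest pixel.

At 2989×1281 the feature is height-limited, so width = 1281 × 4/3 ≈ 1708.00 px.
The frame scales by 2279/2989 = 0.7625; 1708.00 × 0.7625 ≈ 1302.29 px.

1302 px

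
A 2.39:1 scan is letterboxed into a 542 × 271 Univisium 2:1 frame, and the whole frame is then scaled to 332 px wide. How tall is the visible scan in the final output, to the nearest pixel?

In the 542×271 frame the scan fills the width: height = 542 / 2.390 ≈ 226.78 px.
The frame scales by 332/542 = 0.6125; 226.78 × 0.6125 ≈ 138.91 px.

139 px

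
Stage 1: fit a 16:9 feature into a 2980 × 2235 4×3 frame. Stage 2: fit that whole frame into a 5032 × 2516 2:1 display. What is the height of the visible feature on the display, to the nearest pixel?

1887 px

Inside the 2980×2235 canvas the feature is width-limited at 2980.00 × 1676.25.
The 4×3 canvas is height-limited in 5032×2516, giving 3354.67 × 2516.00; scale factor 1.1257.
Applying the same ×1.1257: 1676.25 → 1887.00.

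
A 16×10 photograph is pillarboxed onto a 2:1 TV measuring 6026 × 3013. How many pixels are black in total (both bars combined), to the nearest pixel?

3631268 pixels

16×10 (1.600) < 2:1 (2.000), so the photograph fills the height.
That makes the image 4820.8000 px wide (3013 × 16/10).
6026 − 4820.8000 = 1205.2000 px of bars.
Across the 3013-px span: 1205.2000 × 3013 ≈ 3631268 px.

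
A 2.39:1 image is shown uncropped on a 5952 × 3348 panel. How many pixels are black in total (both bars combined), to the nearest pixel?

2.39:1 (2.390) > 16×9 (1.778), so the image fills the width.
The image is 5952 / 2.390 ≈ 2490.3766 px tall.
Black = 3348 − 2490.3766 = 857.6234 px.
Bar area = 857.6234 × 5952 ≈ 5104575 px.

5104575 pixels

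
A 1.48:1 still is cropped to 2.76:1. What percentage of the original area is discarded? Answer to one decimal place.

2.76:1 is wider than 1.48:1, so the crop keeps the full width and trims the height.
(1.480)/(2.760) ≈ 0.536 of the area survives, leaving 46.38% discarded.

46.4%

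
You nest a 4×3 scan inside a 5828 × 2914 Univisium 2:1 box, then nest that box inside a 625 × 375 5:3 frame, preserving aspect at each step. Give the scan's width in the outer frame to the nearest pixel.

417 px

4×3 in 5828×2914: fills the height, so the scan is 3885.33 × 2914.00.
Second fit — the Univisium 2:1 canvas into 625×375 spans the width: 625.00 × 312.50 (×0.1072 from 5828×2914).
Applying the same ×0.1072: 3885.33 → 416.67.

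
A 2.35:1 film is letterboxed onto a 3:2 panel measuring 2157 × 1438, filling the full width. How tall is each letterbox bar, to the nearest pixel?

Content height = 2157 / 2.350 ≈ 917.87 px.
Black = 1438 − 917.87 = 520.13 px, or 260.06 per bar.

260 px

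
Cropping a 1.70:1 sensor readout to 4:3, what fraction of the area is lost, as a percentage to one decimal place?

4:3 is narrower than 1.70:1, so the crop keeps the full height and trims the width.
Fraction kept = (1.333)/(1.700) ≈ 78.43%, so 21.57% is lost.

21.6%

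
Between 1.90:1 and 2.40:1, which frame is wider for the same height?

2.40:1

1.9 and 2.4; 2.4 > 1.9.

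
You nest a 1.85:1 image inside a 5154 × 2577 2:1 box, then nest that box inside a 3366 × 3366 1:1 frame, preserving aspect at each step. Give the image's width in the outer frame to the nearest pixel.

3114 px

First fit — 1.85:1 into 5154×2577 spans the height: 4767.45 × 2577.00.
The 2:1 canvas is width-limited in 3366×3366, giving 3366.00 × 1683.00; scale factor 0.6531.
Applying the same ×0.6531: 4767.45 → 3113.55.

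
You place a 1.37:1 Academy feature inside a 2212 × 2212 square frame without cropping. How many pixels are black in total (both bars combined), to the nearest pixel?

1321452 pixels

1.37:1 Academy is wider than square, so it spans the full width.
Content height = 2212 / 1.370 ≈ 1614.5985 px.
Black = 2212 − 1614.5985 = 597.4015 px.
That's 597.4015 × 2212 ≈ 1321452 black pixels.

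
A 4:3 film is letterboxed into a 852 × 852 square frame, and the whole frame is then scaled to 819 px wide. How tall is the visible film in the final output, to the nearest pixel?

Fitted into 852×852, the film spans the width; its height is 852 × 3/4 ≈ 639.00 px.
The frame scales by 819/852 = 0.9613; 639.00 × 0.9613 ≈ 614.25 px.

614 px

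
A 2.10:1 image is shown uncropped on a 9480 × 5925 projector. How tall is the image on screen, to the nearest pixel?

Since 2.100 > 1.600, the image is width-limited.
That makes the image 4514.29 px tall (9480 / 2.100).

4514 px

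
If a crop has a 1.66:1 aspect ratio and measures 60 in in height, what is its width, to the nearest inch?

100 in

Width = 60 × 1.660 = 99.60.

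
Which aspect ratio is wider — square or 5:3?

square = 1 and 5:3 = 1.667; 1.667 > 1.

5:3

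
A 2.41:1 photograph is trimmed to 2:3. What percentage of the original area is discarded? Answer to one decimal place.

2:3 is narrower than 2.41:1, so the crop keeps the full height and trims the width.
(0.667)/(2.410) ≈ 0.277 of the area survives, leaving 72.34% discarded.

72.3%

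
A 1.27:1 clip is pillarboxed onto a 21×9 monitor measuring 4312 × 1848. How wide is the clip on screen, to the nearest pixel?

1.27:1 (1.270) < 21×9 (2.333), so the clip fills the height.
That makes the image 2346.96 px wide (1848 × 1.270).

2347 px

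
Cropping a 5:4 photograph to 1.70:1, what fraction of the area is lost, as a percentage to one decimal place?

The width stays; only height is cut (since 1.70:1 is wider than 5:4).
(1.250)/(1.700) ≈ 0.735 of the area survives, leaving 26.47% discarded.

26.5%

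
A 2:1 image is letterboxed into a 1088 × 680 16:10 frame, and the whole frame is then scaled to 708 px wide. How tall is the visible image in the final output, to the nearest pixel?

At 1088×680 the image is width-limited, so height = 1088 × 1/2 ≈ 544.00 px.
The frame scales by 708/1088 = 0.6507; 544.00 × 0.6507 ≈ 354.00 px.

354 px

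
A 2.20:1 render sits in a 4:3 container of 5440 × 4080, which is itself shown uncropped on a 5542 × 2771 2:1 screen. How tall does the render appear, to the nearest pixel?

Inside the 5440×4080 canvas the render is width-limited at 5440.00 × 2472.73.
4:3 in 5542×2771: fills the height, so the intermediate becomes 3694.67 × 2771.00 — a scale of ×0.6792.
So the render's height is 2472.73 × 0.6792 ≈ 1679.39.

1679 px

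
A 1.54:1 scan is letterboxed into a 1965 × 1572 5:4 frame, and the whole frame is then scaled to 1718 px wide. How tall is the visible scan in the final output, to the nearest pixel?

1116 px

Fitted into 1965×1572, the scan spans the width; its height is 1965 / 1.540 ≈ 1275.97 px.
Resizing to 1718 px wide multiplies everything by 0.8743: 1275.97 → 1115.58 px.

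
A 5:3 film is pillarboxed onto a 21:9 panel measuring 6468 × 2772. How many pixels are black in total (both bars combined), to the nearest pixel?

5122656 pixels

5:3 is narrower than 21:9, so it spans the full height.
That makes the image 4620.0000 px wide (2772 × 5/3).
6468 − 4620.0000 = 1848.0000 px of bars.
That's 1848.0000 × 2772 ≈ 5122656 black pixels.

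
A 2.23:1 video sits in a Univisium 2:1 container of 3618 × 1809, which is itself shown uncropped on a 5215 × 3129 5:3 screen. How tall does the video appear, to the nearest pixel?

2339 px

First fit — 2.23:1 into 3618×1809 spans the width: 3618.00 × 1622.42.
Univisium 2:1 in 5215×3129: fills the width, so the intermediate becomes 5215.00 × 2607.50 — a scale of ×1.4414.
The video scales with it: height 1622.42 × 1.4414 ≈ 2338.57.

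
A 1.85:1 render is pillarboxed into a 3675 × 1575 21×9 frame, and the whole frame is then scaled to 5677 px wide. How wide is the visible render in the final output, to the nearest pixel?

In the 3675×1575 frame the render fills the height: width = 1575 × 1.850 ≈ 2913.75 px.
Scaling 3675 → 5677 is ×1.5448, so the width becomes 2913.75 × 1.5448 ≈ 4501.05 px.

4501 px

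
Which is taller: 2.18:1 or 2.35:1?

2.18 and 2.35; 2.35 > 2.18. The smaller width-to-height ratio is the taller frame.

2.18:1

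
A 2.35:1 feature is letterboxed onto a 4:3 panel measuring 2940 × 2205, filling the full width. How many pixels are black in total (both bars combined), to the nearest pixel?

The feature is 2940 / 2.350 ≈ 1251.0638 px tall.
2205 − 1251.0638 = 953.9362 px of bars.
Across the 2940-px span: 953.9362 × 2940 ≈ 2804572 px.

2804572 pixels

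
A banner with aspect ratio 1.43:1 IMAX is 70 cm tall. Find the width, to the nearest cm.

At 1.43:1 IMAX, 70 × 1.430 ≈ 100.10.

100 cm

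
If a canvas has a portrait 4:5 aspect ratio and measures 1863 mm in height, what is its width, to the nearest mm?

1490 mm

Width = 1863·4/5 = 1490.40.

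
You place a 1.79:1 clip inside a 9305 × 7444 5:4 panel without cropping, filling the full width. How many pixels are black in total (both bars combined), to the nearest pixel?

Content height = 9305 / 1.790 ≈ 5198.3240 px.
Black = 7444 − 5198.3240 = 2245.6760 px.
Bar area = 2245.6760 × 9305 ≈ 20896015 px.

20896015 pixels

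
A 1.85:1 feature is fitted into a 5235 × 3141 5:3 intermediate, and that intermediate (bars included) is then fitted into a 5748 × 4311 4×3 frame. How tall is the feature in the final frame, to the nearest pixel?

3107 px

First fit — 1.85:1 into 5235×3141 spans the width: 5235.00 × 2829.73.
5:3 in 5748×4311: fills the width, so the intermediate becomes 5748.00 × 3448.80 — a scale of ×1.0980.
The feature scales with it: height 2829.73 × 1.0980 ≈ 3107.03.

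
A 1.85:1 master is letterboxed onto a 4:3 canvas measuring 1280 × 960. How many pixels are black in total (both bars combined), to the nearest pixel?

343178 pixels

Since 1.850 > 1.333, the master is width-limited.
The master is 1280 / 1.850 ≈ 691.8919 px tall.
960 − 691.8919 = 268.1081 px of bars.
Across the 1280-px span: 268.1081 × 1280 ≈ 343178 px.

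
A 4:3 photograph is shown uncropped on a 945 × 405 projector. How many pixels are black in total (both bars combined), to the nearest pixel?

164025 pixels

4:3 (1.333) < 21×9 (2.333), so the photograph fills the height.
Content width = 405 × 4/3 ≈ 540.0000 px.
Leftover width: 945 − 540.0000 = 405.0000 px.
Bar area = 405.0000 × 405 ≈ 164025 px.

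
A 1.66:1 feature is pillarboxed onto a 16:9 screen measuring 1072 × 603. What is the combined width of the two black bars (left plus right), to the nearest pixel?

1.66:1 is narrower than 16:9, so it spans the full height.
Content width = 603 × 1.660 ≈ 1000.98 px.
Black = 1072 − 1000.98 = 71.02 px.

71 px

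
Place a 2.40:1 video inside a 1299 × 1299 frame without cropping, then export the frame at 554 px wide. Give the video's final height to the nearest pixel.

In the 1299×1299 frame the video fills the width: height = 1299 / 2.400 ≈ 541.25 px.
The frame scales by 554/1299 = 0.4265; 541.25 × 0.4265 ≈ 230.83 px.

231 px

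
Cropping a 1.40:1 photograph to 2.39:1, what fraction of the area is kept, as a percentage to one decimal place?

2.39:1 is wider than 1.40:1, so the crop keeps the full width and trims the height.
(1.400)/(2.390) ≈ 0.586 of the area survives.

58.6%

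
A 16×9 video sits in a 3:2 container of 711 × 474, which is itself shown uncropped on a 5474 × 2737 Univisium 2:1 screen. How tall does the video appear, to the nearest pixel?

16×9 in 711×474: fills the width, so the video is 711.00 × 399.94.
3:2 in 5474×2737: fills the height, so the intermediate becomes 4105.50 × 2737.00 — a scale of ×5.7743.
So the video's height is 399.94 × 5.7743 ≈ 2309.34.

2309 px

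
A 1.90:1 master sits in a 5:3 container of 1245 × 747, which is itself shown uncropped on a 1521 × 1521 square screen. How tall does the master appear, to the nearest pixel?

Inside the 1245×747 canvas the master is width-limited at 1245.00 × 655.26.
Second fit — the 5:3 canvas into 1521×1521 spans the width: 1521.00 × 912.60 (×1.2217 from 1245×747).
The master scales with it: height 655.26 × 1.2217 ≈ 800.53.

801 px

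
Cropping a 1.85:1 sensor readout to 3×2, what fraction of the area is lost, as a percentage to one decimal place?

18.9%

The height stays; only width is cut (since 3×2 is narrower than 1.85:1).
(1.500)/(1.850) ≈ 0.811 of the area survives, leaving 18.92% discarded.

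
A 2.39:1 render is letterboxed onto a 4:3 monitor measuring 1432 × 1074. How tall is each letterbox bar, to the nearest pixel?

Since 2.390 > 1.333, the render is width-limited.
The render is 1432 / 2.390 ≈ 599.16 px tall.
Leftover height: 1074 − 599.16 = 474.84 px → 237.42 each side.

237 px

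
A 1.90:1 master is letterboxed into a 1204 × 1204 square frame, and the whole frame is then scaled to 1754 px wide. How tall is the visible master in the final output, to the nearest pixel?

At 1204×1204 the master is width-limited, so height = 1204 / 1.900 ≈ 633.68 px.
Resizing to 1754 px wide multiplies everything by 1.4568: 633.68 → 923.16 px.

923 px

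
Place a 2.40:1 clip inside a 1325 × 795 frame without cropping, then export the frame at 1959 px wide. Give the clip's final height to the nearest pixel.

816 px

At 1325×795 the clip is width-limited, so height = 1325 / 2.400 ≈ 552.08 px.
Scaling 1325 → 1959 is ×1.4785, so the height becomes 552.08 × 1.4785 ≈ 816.25 px.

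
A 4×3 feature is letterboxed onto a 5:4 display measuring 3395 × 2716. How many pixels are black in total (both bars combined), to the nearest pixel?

Since 1.333 > 1.250, the feature is width-limited.
The feature is 3395 × 3/4 ≈ 2546.2500 px tall.
2716 − 2546.2500 = 169.7500 px of bars.
That's 169.7500 × 3395 ≈ 576301 black pixels.

576301 pixels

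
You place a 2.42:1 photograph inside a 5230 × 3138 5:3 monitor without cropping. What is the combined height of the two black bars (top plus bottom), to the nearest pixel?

2.42:1 (2.420) > 5:3 (1.667), so the photograph fills the width.
The photograph is 5230 / 2.420 ≈ 2161.16 px tall.
Leftover height: 3138 − 2161.16 = 976.84 px.

977 px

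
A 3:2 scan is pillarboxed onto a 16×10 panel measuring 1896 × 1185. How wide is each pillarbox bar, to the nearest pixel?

3:2 is narrower than 16×10, so it spans the full height.
Content width = 1185 × 3/2 ≈ 1777.50 px.
1896 − 1777.50 = 118.50 px of bars (59.25 each).

59 px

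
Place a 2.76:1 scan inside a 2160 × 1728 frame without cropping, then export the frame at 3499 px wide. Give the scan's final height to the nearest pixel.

Fitted into 2160×1728, the scan spans the width; its height is 2160 / 2.760 ≈ 782.61 px.
Resizing to 3499 px wide multiplies everything by 1.6199: 782.61 → 1267.75 px.

1268 px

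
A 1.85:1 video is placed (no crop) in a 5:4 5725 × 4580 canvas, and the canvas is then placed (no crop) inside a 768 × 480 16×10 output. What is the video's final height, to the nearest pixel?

1.85:1 in 5725×4580: fills the width, so the video is 5725.00 × 3094.59.
The 5:4 canvas is height-limited in 768×480, giving 600.00 × 480.00; scale factor 0.1048.
The video scales with it: height 3094.59 × 0.1048 ≈ 324.32.

324 px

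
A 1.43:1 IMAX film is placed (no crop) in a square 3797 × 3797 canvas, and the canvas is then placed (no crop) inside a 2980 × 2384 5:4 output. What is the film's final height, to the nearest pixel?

Inside the 3797×3797 canvas the film is width-limited at 3797.00 × 2655.24.
The square canvas is height-limited in 2980×2384, giving 2384.00 × 2384.00; scale factor 0.6279.
So the film's height is 2655.24 × 0.6279 ≈ 1667.13.

1667 px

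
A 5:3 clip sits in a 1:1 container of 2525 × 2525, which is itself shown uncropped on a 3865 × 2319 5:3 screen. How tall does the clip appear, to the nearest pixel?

1391 px

5:3 in 2525×2525: fills the width, so the clip is 2525.00 × 1515.00.
The 1:1 canvas is height-limited in 3865×2319, giving 2319.00 × 2319.00; scale factor 0.9184.
So the clip's height is 1515.00 × 0.9184 ≈ 1391.40.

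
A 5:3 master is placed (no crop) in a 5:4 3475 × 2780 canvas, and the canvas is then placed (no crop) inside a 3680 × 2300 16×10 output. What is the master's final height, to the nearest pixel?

1725 px

5:3 in 3475×2780: fills the width, so the master is 3475.00 × 2085.00.
The 5:4 canvas is height-limited in 3680×2300, giving 2875.00 × 2300.00; scale factor 0.8273.
Applying the same ×0.8273: 2085.00 → 1725.00.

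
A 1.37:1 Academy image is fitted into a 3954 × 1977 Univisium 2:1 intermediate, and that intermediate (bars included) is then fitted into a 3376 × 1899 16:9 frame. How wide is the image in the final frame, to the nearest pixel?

First fit — 1.37:1 Academy into 3954×1977 spans the height: 2708.49 × 1977.00.
Univisium 2:1 in 3376×1899: fills the width, so the intermediate becomes 3376.00 × 1688.00 — a scale of ×0.8538.
So the image's width is 2708.49 × 0.8538 ≈ 2312.56.

2313 px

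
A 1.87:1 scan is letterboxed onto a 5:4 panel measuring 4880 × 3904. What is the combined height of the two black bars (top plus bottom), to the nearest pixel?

Since 1.870 > 1.250, the scan is width-limited.
That makes the image 2609.63 px tall (4880 / 1.870).
3904 − 2609.63 = 1294.37 px of bars.

1294 px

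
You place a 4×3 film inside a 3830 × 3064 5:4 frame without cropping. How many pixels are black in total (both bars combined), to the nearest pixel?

4×3 is wider than 5:4, so it spans the full width.
The film is 3830 × 3/4 ≈ 2872.5000 px tall.
Black = 3064 − 2872.5000 = 191.5000 px.
That's 191.5000 × 3830 ≈ 733445 black pixels.

733445 pixels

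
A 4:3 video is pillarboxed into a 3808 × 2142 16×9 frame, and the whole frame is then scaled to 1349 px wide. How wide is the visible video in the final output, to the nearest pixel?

At 3808×2142 the video is height-limited, so width = 2142 × 4/3 ≈ 2856.00 px.
Scaling 3808 → 1349 is ×0.3543, so the width becomes 2856.00 × 0.3543 ≈ 1011.75 px.

1012 px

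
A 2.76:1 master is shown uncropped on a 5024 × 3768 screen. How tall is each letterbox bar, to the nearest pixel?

974 px

2.76:1 (2.760) > 4:3 (1.333), so the master fills the width.
The master is 5024 / 2.760 ≈ 1820.29 px tall.
3768 − 1820.29 = 1947.71 px of bars (973.86 each).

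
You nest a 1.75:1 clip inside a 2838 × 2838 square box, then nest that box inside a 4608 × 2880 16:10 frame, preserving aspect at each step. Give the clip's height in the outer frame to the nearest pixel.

Inside the 2838×2838 canvas the clip is width-limited at 2838.00 × 1621.71.
square in 4608×2880: fills the height, so the intermediate becomes 2880.00 × 2880.00 — a scale of ×1.0148.
So the clip's height is 1621.71 × 1.0148 ≈ 1645.71.

1646 px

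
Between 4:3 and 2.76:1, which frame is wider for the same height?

4:3 = 1.333 and 2.76; 2.76 > 1.333.

2.76:1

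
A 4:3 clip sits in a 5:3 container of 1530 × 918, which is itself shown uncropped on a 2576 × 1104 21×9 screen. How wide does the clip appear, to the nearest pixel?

4:3 in 1530×918: fills the height, so the clip is 1224.00 × 918.00.
The 5:3 canvas is height-limited in 2576×1104, giving 1840.00 × 1104.00; scale factor 1.2026.
Applying the same ×1.2026: 1224.00 → 1472.00.

1472 px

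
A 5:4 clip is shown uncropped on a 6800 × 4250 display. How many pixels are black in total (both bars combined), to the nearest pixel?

5:4 is narrower than 16×10, so it spans the full height.
Content width = 4250 × 5/4 ≈ 5312.5000 px.
Leftover width: 6800 − 5312.5000 = 1487.5000 px.
Across the 4250-px span: 1487.5000 × 4250 ≈ 6321875 px.

6321875 pixels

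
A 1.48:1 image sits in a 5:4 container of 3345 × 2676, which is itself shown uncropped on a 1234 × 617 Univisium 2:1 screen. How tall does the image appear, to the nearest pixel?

521 px

Inside the 3345×2676 canvas the image is width-limited at 3345.00 × 2260.14.
5:4 in 1234×617: fills the height, so the intermediate becomes 771.25 × 617.00 — a scale of ×0.2306.
So the image's height is 2260.14 × 0.2306 ≈ 521.11.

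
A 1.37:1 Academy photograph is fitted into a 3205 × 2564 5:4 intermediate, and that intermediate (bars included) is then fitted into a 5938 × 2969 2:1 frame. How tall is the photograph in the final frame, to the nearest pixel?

2709 px

First fit — 1.37:1 Academy into 3205×2564 spans the width: 3205.00 × 2339.42.
Second fit — the 5:4 canvas into 5938×2969 spans the height: 3711.25 × 2969.00 (×1.1580 from 3205×2564).
Applying the same ×1.1580: 2339.42 → 2708.94.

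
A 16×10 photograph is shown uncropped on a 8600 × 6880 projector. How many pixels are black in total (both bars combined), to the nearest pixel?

16×10 is wider than 5:4, so it spans the full width.
Content height = 8600 × 10/16 ≈ 5375.0000 px.
Leftover height: 6880 − 5375.0000 = 1505.0000 px.
Across the 8600-px span: 1505.0000 × 8600 ≈ 12943000 px.

12943000 pixels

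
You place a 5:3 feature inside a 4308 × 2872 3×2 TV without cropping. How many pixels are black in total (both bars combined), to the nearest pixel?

1237258 pixels

5:3 is wider than 3×2, so it spans the full width.
Content height = 4308 × 3/5 ≈ 2584.8000 px.
Leftover height: 2872 − 2584.8000 = 287.2000 px.
Across the 4308-px span: 287.2000 × 4308 ≈ 1237258 px.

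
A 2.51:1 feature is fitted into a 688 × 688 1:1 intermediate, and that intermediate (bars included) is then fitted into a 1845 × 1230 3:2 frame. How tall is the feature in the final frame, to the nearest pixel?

490 px

Inside the 688×688 canvas the feature is width-limited at 688.00 × 274.10.
1:1 in 1845×1230: fills the height, so the intermediate becomes 1230.00 × 1230.00 — a scale of ×1.7878.
So the feature's height is 274.10 × 1.7878 ≈ 490.04.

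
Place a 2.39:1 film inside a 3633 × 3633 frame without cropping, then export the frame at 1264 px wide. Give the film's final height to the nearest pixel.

529 px

Fitted into 3633×3633, the film spans the width; its height is 3633 / 2.390 ≈ 1520.08 px.
The frame scales by 1264/3633 = 0.3479; 1520.08 × 0.3479 ≈ 528.87 px.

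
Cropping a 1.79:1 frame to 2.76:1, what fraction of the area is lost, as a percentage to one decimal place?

35.1%

Going from 1.79:1 to 2.76:1 means cutting height while keeping width.
(1.790)/(2.760) ≈ 0.649 of the area survives, leaving 35.14% discarded.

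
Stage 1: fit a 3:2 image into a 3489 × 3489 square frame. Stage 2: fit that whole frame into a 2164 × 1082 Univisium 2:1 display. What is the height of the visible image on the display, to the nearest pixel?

721 px

Inside the 3489×3489 canvas the image is width-limited at 3489.00 × 2326.00.
The square canvas is height-limited in 2164×1082, giving 1082.00 × 1082.00; scale factor 0.3101.
So the image's height is 2326.00 × 0.3101 ≈ 721.33.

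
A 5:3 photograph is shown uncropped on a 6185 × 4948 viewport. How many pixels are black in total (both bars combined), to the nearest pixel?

7650845 pixels

5:3 is wider than 5:4, so it spans the full width.
That makes the image 3711.0000 px tall (6185 × 3/5).
Leftover height: 4948 − 3711.0000 = 1237.0000 px.
Across the 6185-px span: 1237.0000 × 6185 ≈ 7650845 px.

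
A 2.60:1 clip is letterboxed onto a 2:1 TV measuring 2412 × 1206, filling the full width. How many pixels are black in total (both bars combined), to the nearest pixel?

The clip is 2412 / 2.600 ≈ 927.6923 px tall.
1206 − 927.6923 = 278.3077 px of bars.
Bar area = 278.3077 × 2412 ≈ 671278 px.

671278 pixels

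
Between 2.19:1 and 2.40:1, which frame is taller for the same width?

2.19:1

2.19 and 2.4; 2.4 > 2.19. The smaller width-to-height ratio is the taller frame.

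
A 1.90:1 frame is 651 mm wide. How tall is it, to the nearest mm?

343 mm

651 / 1.900 = 342.63.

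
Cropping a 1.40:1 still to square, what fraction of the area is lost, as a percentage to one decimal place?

28.6%

Going from 1.40:1 to square means cutting width while keeping height.
(1.000)/(1.400) ≈ 0.714 of the area survives, leaving 28.57% discarded.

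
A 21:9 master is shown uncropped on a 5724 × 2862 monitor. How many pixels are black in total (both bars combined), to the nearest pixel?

Since 2.333 > 2.000, the master is width-limited.
That makes the image 2453.1429 px tall (5724 × 9/21).
Black = 2862 − 2453.1429 = 408.8571 px.
Bar area = 408.8571 × 5724 ≈ 2340298 px.

2340298 pixels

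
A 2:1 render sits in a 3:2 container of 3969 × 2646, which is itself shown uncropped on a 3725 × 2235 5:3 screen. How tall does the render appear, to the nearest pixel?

First fit — 2:1 into 3969×2646 spans the width: 3969.00 × 1984.50.
The 3:2 canvas is height-limited in 3725×2235, giving 3352.50 × 2235.00; scale factor 0.8447.
Applying the same ×0.8447: 1984.50 → 1676.25.

1676 px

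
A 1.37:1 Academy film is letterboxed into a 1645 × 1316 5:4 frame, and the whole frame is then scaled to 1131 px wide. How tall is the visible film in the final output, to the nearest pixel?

Fitted into 1645×1316, the film spans the width; its height is 1645 / 1.370 ≈ 1200.73 px.
The frame scales by 1131/1645 = 0.6875; 1200.73 × 0.6875 ≈ 825.55 px.

826 px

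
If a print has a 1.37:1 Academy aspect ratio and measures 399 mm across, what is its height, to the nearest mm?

Height = 399 / 1.370 = 291.24.

291 mm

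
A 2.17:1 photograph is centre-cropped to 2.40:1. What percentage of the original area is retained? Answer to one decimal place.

90.4%

2.40:1 is wider than 2.17:1, so the crop keeps the full width and trims the height.
(2.170)/(2.400) ≈ 0.904 of the area survives.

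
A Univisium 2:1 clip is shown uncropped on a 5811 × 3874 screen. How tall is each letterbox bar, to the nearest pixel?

484 px

Univisium 2:1 (2.000) > 3:2 (1.500), so the clip fills the width.
Content height = 5811 × 1/2 ≈ 2905.50 px.
Leftover height: 3874 − 2905.50 = 968.50 px → 484.25 each side.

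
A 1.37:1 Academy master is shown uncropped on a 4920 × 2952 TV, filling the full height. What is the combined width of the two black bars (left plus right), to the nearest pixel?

876 px

The master is 2952 × 1.370 ≈ 4044.24 px wide.
4920 − 4044.24 = 875.76 px of bars.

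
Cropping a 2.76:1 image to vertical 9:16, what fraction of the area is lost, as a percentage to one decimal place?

79.6%

vertical 9:16 is narrower than 2.76:1, so the crop keeps the full height and trims the width.
(0.562)/(2.760) ≈ 0.204 of the area survives, leaving 79.62% discarded.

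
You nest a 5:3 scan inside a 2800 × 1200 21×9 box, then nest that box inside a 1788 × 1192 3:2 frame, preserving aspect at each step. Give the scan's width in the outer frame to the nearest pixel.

1277 px

5:3 in 2800×1200: fills the height, so the scan is 2000.00 × 1200.00.
The 21×9 canvas is width-limited in 1788×1192, giving 1788.00 × 766.29; scale factor 0.6386.
The scan scales with it: width 2000.00 × 0.6386 ≈ 1277.14.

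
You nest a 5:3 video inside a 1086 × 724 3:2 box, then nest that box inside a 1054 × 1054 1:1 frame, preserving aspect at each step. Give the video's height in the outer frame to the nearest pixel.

Inside the 1086×724 canvas the video is width-limited at 1086.00 × 651.60.
Second fit — the 3:2 canvas into 1054×1054 spans the width: 1054.00 × 702.67 (×0.9705 from 1086×724).
So the video's height is 651.60 × 0.9705 ≈ 632.40.

632 px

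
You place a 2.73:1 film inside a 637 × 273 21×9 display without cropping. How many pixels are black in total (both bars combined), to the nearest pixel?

25268 pixels

2.73:1 (2.730) > 21×9 (2.333), so the film fills the width.
The film is 637 / 2.730 ≈ 233.3333 px tall.
Leftover height: 273 − 233.3333 = 39.6667 px.
Bar area = 39.6667 × 637 ≈ 25268 px.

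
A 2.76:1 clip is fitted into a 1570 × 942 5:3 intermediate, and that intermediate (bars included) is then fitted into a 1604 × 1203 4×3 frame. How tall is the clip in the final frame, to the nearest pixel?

First fit — 2.76:1 into 1570×942 spans the width: 1570.00 × 568.84.
The 5:3 canvas is width-limited in 1604×1203, giving 1604.00 × 962.40; scale factor 1.0217.
The clip scales with it: height 568.84 × 1.0217 ≈ 581.16.

581 px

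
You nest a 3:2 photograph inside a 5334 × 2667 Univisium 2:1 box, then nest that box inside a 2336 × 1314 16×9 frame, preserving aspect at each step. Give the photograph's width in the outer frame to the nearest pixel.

First fit — 3:2 into 5334×2667 spans the height: 4000.50 × 2667.00.
Univisium 2:1 in 2336×1314: fills the width, so the intermediate becomes 2336.00 × 1168.00 — a scale of ×0.4379.
The photograph scales with it: width 4000.50 × 0.4379 ≈ 1752.00.

1752 px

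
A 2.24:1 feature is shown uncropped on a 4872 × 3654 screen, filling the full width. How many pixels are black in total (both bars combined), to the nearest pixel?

7205688 pixels

Content height = 4872 / 2.240 ≈ 2175.0000 px.
Leftover height: 3654 − 2175.0000 = 1479.0000 px.
Bar area = 1479.0000 × 4872 ≈ 7205688 px.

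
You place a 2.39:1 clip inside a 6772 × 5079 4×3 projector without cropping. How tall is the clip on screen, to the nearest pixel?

2.39:1 (2.390) > 4×3 (1.333), so the clip fills the width.
The clip is 6772 / 2.390 ≈ 2833.47 px tall.

2833 px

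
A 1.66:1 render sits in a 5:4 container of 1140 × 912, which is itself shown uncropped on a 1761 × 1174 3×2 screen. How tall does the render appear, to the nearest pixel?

1.66:1 in 1140×912: fills the width, so the render is 1140.00 × 686.75.
Second fit — the 5:4 canvas into 1761×1174 spans the height: 1467.50 × 1174.00 (×1.2873 from 1140×912).
Applying the same ×1.2873: 686.75 → 884.04.

884 px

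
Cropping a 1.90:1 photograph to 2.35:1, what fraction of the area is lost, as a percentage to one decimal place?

19.1%

The width stays; only height is cut (since 2.35:1 is wider than 1.90:1).
Area ratio = (1.900)/(2.350) = 80.85%; the remaining 19.15% is cropped out.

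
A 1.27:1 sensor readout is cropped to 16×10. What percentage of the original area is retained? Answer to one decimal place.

Going from 1.27:1 to 16×10 means cutting height while keeping width.
Area ratio = (1.270)/(1.600) = 79.38% retained.

79.4%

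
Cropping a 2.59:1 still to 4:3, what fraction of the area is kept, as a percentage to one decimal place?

The height stays; only width is cut (since 4:3 is narrower than 2.59:1).
Fraction kept = (1.333)/(2.590) ≈ 51.48%.

51.5%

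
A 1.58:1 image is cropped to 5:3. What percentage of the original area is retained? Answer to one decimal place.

94.8%

The width stays; only height is cut (since 5:3 is wider than 1.58:1).
Fraction kept = (1.580)/(1.667) ≈ 94.80%.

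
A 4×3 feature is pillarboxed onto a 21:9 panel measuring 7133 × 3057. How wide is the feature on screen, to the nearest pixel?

4×3 (1.333) < 21:9 (2.333), so the feature fills the height.
Content width = 3057 × 4/3 ≈ 4076.00 px.

4076 px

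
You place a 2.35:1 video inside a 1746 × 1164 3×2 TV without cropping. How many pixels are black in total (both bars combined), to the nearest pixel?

2.35:1 is wider than 3×2, so it spans the full width.
That makes the image 742.9787 px tall (1746 / 2.350).
Leftover height: 1164 − 742.9787 = 421.0213 px.
That's 421.0213 × 1746 ≈ 735103 black pixels.

735103 pixels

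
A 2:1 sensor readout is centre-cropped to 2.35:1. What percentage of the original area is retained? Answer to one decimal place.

The width stays; only height is cut (since 2.35:1 is wider than 2:1).
(2.000)/(2.350) ≈ 0.851 of the area survives.

85.1%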